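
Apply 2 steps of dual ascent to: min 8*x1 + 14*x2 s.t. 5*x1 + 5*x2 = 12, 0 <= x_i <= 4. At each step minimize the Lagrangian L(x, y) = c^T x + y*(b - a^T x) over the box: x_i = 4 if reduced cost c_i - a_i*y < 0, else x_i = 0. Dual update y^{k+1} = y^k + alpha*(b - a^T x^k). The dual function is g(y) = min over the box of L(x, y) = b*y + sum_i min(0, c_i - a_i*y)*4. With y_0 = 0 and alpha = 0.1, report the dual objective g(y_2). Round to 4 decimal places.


Dual ascent for LP: min 8*x1 + 14*x2, 5*x1 + 5*x2 = 12, 0 <= x_i <= 4
Step 1: y^k = 0.0, reduced costs: (8.0, 14.0)
  x^k = (0.0, 0.0), subgradient = b - a^T x = 12.0
  y^{k+1} = 0.0 + 0.1*12.0 = 1.2
Step 2: y^k = 1.2, reduced costs: (2.0, 8.0)
  x^k = (0.0, 0.0), subgradient = b - a^T x = 12.0
  y^{k+1} = 1.2 + 0.1*12.0 = 2.4
Dual objective at y_2 = 2.4: reduced costs (-4.0, 2.0), box minimizer x = (4.0, 0.0)
g(y_2) = b*y + (c1 - a1*y)*x1 + (c2 - a2*y)*x2 = 12*2.4 + (-4.0)*4.0 + 2.0*0.0 = 28.8 - 16.0 + 0.0 = 12.8


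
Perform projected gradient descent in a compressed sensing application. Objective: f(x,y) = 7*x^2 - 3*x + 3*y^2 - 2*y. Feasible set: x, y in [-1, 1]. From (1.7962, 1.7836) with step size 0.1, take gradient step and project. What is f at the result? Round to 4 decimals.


Step 1: Compute gradient at (1.7962, 1.7836).
grad_x = 2*7*1.7962 - 3 = 22.1468
grad_y = 2*3*1.7836 - 2 = 8.7016
Step 2: Gradient step.
x_raw = 1.7962 - 0.1*22.1468 = -0.4185
y_raw = 1.7836 - 0.1*8.7016 = 0.9134
Step 3: Project onto [-1, 1].
x_proj = clip(-0.4185) = -0.4185
y_proj = clip(0.9134) = 0.9134
Step 4: Evaluate f.
f(-0.4185, 0.9134) = 3.1576


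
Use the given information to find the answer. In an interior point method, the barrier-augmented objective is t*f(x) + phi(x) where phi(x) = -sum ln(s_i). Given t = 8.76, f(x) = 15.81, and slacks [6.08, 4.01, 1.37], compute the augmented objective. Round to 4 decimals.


Step 1: Compute log-barrier.
ln values: [1.805, 1.3888, 0.3148]
phi = -(1.805 + 1.3888 + 0.3148) = -3.5086
Step 2: Compute augmented objective.
t*f(x) = 8.76*15.81 = 138.4956
Total = 138.4956 - 3.5086 = 134.987


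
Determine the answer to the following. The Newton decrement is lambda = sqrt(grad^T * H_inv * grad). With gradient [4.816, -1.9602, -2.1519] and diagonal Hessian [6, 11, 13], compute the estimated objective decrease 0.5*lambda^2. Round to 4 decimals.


Step 1: H is diagonal, so H^(-1) * g = [0.8027, -0.1782, -0.1655].
Step 2: g^T H^(-1) g = sum_i g_i^2 / H_ii
  = (4.816)^2/6 + (-1.9602)^2/11 + (-2.1519)^2/13
  = 3.8656 + 0.3493 + 0.3562 = 4.5712
Step 3: Objective decrease = 0.5 * g^T H^(-1) g = 2.2856


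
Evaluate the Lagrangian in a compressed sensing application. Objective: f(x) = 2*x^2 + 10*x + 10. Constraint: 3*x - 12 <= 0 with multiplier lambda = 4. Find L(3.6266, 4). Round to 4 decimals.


Step 1: Evaluate f(x).
f(3.6266) = 2*3.6266^2 + 10*3.6266 + 10 = 72.5705
Step 2: Evaluate g(x).
g(3.6266) = 3*3.6266 - 12 = -1.1202
Step 3: Compute Lagrangian.
L = 72.5705 + 4*-1.1202 = 68.0897


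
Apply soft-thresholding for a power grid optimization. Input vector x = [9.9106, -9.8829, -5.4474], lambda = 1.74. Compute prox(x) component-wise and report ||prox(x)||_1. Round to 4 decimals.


Soft-thresholding with lambda = 1.74:
prox(9.9106) = sign(9.9106)*max(|9.9106| - 1.74, 0) = 8.1706
prox(-9.8829) = sign(-9.8829)*max(|-9.8829| - 1.74, 0) = -8.1429
prox(-5.4474) = sign(-5.4474)*max(|-5.4474| - 1.74, 0) = -3.7074
prox(x) = [8.1706, -8.1429, -3.7074]
||prox(x)||_1 = 8.1706 + 8.1429 + 3.7074 = 20.0209


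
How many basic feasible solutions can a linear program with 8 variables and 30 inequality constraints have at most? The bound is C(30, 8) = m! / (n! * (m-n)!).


Each vertex corresponds to some choice of n active constraints out of m, so the number of vertices is at most C(m, n) = m! / (n!(m-n)!).
m = 30, n = 8
Numerator: 30 * 29 * 28 * 27 * 26 * 25 * 24 * 23
Denominator: 8! = 40320
C(30, 8) = 5852925


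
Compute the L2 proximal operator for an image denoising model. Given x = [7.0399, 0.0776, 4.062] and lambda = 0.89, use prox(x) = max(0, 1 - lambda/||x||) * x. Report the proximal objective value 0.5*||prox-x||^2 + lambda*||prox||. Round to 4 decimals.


Step 1: Compute ||x||.
||x|| = 8.1281
Step 2: Compute scaling factor.
scale = max(0, 1 - 0.89/8.1281) = 0.8905
Step 3: prox(x) = [6.2691, 0.0691, 3.6172]
||prox(x)|| = 7.2381
Step 4: Proximal objective.
0.5*||prox-x||^2 = 0.3961
lambda*||prox|| = 6.4419
Total = 6.838


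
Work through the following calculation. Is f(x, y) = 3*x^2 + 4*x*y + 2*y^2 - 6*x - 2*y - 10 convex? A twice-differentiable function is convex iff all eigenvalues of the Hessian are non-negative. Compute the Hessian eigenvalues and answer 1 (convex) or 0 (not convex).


The Hessian of f(x,y) = 3*x^2 + 4*x*y + 2*y^2 - 6*x - 2*y - 10 is:
H = [[6, 4], [4, 4]]
Trace = 6 + 4 = 10
Determinant = 6*4 - (4)^2 = 8
Discriminant = (10)^2 - 4*8 = 68.0
Eigenvalues: lambda_1 = 0.8769, lambda_2 = 9.1231
The function is convex.

1


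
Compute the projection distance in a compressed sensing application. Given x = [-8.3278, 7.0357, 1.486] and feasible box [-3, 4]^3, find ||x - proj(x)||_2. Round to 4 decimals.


Project each component onto [-3, 4].
clip(-8.3278) = -3.0, clip(7.0357) = 4.0, clip(1.486) = 1.486
Projection = [-3.0, 4.0, 1.486]
Squared diffs: [28.3855, 9.2155, 0.0]
Distance = sqrt(37.601) = 6.132


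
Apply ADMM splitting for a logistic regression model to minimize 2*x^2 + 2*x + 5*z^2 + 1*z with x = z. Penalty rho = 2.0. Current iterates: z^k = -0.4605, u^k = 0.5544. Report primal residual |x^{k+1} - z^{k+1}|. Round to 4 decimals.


ADMM iteration with rho = 2.0, z^k = -0.4605, u^k = 0.5544
Step 1: x-update.
Minimize 2*x^2 + 2*x + (2.0/2)*(x + 0.4605 + 0.5544)^2
FOC: (2*2 + 2.0)*x = -2 + 2.0*(-0.4605 - 0.5544)
x^{k+1} = -0.6716
Step 2: z-update.
Minimize 5*z^2 + 1*z + (2.0/2)*(-0.6716 - z + 0.5544)^2
FOC: (2*5 + 2.0)*z = -1 + 2.0*(-0.6716 + 0.5544)
z^{k+1} = -0.1029
Step 3: u-update.
u^{k+1} = 0.5544 - 0.6716 + 0.1029 = -0.0144
Step 4: Primal residual = |-0.6716 + 0.1029| = 0.5688


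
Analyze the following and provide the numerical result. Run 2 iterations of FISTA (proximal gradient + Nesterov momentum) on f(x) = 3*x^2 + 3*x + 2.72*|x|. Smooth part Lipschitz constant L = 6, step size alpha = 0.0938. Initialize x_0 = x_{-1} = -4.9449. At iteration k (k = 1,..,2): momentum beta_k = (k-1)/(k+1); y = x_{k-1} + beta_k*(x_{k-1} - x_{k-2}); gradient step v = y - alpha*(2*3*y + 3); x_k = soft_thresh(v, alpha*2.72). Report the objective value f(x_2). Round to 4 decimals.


FISTA on f(x) = 3*x^2 + 3*x + 2.72*|x|
L = 6, alpha = 0.0938
Iteration 1: beta = 0.0, y = -4.9449 + 0.0*(-4.9449 + 4.9449) = -4.9449
  grad(y) = -26.6694, v = y - alpha*grad = -2.4433
  prox(v) = soft_thresh(-2.4433, 0.2551) = -2.1882
Iteration 2: beta = 0.3333, y = -2.1882 + 0.3333*(-2.1882 + 4.9449) = -1.2693
  grad(y) = -4.6156, v = y - alpha*grad = -0.8363
  prox(v) = soft_thresh(-0.8363, 0.2551) = -0.5812
f(x_2) = 3*(-0.5812)^2 + 3*(-0.5812) + 2.72*|-0.5812| = 0.8506


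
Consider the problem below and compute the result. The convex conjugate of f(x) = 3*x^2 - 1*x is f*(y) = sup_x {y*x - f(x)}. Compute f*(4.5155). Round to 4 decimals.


f*(y) = sup_x {y*x - a*x^2 - b*x} = sup_x {(y-b)*x - a*x^2}
FOC: (y - b) - 2a*x = 0 => x* = (y - b)/(2a)
x* = (4.5155 + 1)/(2*3) = 0.9193
f*(4.5155) = (y-b)^2/(4a) = (4.5155 + 1)^2/(4*3)
= 30.4207/12 = 2.5351


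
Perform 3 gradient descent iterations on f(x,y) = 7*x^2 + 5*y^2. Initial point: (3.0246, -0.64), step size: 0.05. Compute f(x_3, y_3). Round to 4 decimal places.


Gradient descent on f(x,y) = 7*x^2 + 5*y^2.
Starting point: (3.0246, -0.64), alpha = 0.05
Step 1: grad_x = 2*7*3.0246 = 42.3444, grad_y = 2*5*-0.64 = -6.4
  x_1 = 3.0246 - 0.05*42.3444 = 0.9074
  y_1 = -0.64 - 0.05*-6.4 = -0.32
Step 2: grad_x = 2*7*0.9074 = 12.7033, grad_y = 2*5*-0.32 = -3.2
  x_2 = 0.9074 - 0.05*12.7033 = 0.2722
  y_2 = -0.32 - 0.05*-3.2 = -0.16
Step 3: grad_x = 2*7*0.2722 = 3.811, grad_y = 2*5*-0.16 = -1.6
  x_3 = 0.2722 - 0.05*3.811 = 0.0817
  y_3 = -0.16 - 0.05*-1.6 = -0.08
f(0.0817, -0.08) = 7*0.0817^2 + 5*(-0.08)^2 = 0.0787


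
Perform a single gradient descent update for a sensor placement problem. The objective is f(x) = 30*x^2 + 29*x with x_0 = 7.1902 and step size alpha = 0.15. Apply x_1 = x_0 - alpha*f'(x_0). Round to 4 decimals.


We compute the gradient at x_0 and apply the update.
f'(x) = 60*x + 29
f'(7.1902) = 60*7.1902 + 29 = 460.412
x_1 = 7.1902 - 0.15*460.412 = -61.8716


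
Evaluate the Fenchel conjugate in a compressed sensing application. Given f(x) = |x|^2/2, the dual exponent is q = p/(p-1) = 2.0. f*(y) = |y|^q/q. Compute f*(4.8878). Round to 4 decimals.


The conjugate exponent q satisfies 1/p + 1/q = 1.
p = 2, so q = 2/(2 - 1) = 2.0
|y|^q = 4.8878^2.0 = 23.8906
f*(4.8878) = 23.8906 / 2.0 = 11.9453


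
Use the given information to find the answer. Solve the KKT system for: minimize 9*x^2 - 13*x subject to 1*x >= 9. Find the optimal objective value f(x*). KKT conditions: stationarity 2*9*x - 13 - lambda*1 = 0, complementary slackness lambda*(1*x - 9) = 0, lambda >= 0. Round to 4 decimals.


Step 1: Try lambda = 0 (constraint inactive).
x_unc = 13/(2*9) = 0.7222
Check: 1*0.7222 = 0.7222 < 9 -- violated!
Step 2: Constraint must be active: 1*x = 9
x* = 9/1 = 9.0
lambda = (2*9*9.0 - 13)/1 = 149.0
Step 3: Compute optimal value.
f(x*) = 9*9.0^2 - 13*9.0 = 612.0


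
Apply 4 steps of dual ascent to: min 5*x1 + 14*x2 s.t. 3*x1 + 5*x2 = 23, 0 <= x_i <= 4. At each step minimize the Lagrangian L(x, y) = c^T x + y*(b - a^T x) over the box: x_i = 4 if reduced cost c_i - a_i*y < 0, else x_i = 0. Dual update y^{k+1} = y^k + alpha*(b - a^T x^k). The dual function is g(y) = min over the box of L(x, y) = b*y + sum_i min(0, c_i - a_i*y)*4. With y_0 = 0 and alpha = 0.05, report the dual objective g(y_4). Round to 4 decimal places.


Dual ascent for LP: min 5*x1 + 14*x2, 3*x1 + 5*x2 = 23, 0 <= x_i <= 4
Step 1: y^k = 0.0, reduced costs: (5.0, 14.0)
  x^k = (0.0, 0.0), subgradient = b - a^T x = 23.0
  y^{k+1} = 0.0 + 0.05*23.0 = 1.15
Step 2: y^k = 1.15, reduced costs: (1.55, 8.25)
  x^k = (0.0, 0.0), subgradient = b - a^T x = 23.0
  y^{k+1} = 1.15 + 0.05*23.0 = 2.3
Step 3: y^k = 2.3, reduced costs: (-1.9, 2.5)
  x^k = (4.0, 0.0), subgradient = b - a^T x = 11.0
  y^{k+1} = 2.3 + 0.05*11.0 = 2.85
Step 4: y^k = 2.85, reduced costs: (-3.55, -0.25)
  x^k = (4.0, 4.0), subgradient = b - a^T x = -9.0
  y^{k+1} = 2.85 + 0.05*-9.0 = 2.4
Dual objective at y_4 = 2.4: reduced costs (-2.2, 2.0), box minimizer x = (4.0, 0.0)
g(y_4) = b*y + (c1 - a1*y)*x1 + (c2 - a2*y)*x2 = 23*2.4 + (-2.2)*4.0 + 2.0*0.0 = 55.2 - 8.8 + 0.0 = 46.4


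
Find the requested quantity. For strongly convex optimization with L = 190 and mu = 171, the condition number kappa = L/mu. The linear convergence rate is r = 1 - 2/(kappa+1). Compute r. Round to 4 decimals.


Step 1: Compute the condition number.
kappa = L/mu = 190/171 = 1.1111
Step 2: Compute the convergence rate.
r = 1 - 2/(kappa + 1) = 1 - 2*mu/(L + mu) = (L - mu)/(L + mu) = 19/361 = 0.0526


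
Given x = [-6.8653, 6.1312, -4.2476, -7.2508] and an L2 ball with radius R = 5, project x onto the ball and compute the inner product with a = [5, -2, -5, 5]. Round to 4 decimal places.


Step 1: Compute ||x|| (intermediates to 6 decimals).
||x|| = sqrt((-6.8653)^2 + 6.1312^2 + (-4.2476)^2 + (-7.2508)^2) = 12.463553
Step 2: Project.
Since ||x|| > R, scale = R/||x|| = 5/12.463553 = 0.40117, proj(x) = scale * x
proj(x) = [-2.754152, 2.459654, -1.70401, -2.908803]
Step 3: Dot product.
a^T * proj(x) = 5*(-2.754152) - 2*2.459654 - 5*(-1.70401) + 5*(-2.908803) = -24.714


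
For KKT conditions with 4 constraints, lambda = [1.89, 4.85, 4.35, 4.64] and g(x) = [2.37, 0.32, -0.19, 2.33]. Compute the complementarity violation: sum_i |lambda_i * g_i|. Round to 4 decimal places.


KKT complementary slackness check:
lambda_1 * g_1 = 1.89 * 2.37 = 4.4793
lambda_2 * g_2 = 4.85 * 0.32 = 1.552
lambda_3 * g_3 = 4.35 * -0.19 = -0.8265
lambda_4 * g_4 = 4.64 * 2.33 = 10.8112
Total violation = 4.4793 + 1.552 + 0.8265 + 10.8112 = 17.669


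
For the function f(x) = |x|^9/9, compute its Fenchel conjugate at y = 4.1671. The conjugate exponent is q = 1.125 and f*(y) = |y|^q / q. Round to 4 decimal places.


The conjugate exponent q satisfies 1/p + 1/q = 1.
p = 9, so q = 9/(9 - 1) = 1.125
|y|^q = 4.1671^1.125 = 4.981
f*(4.1671) = 4.981 / 1.125 = 4.4275


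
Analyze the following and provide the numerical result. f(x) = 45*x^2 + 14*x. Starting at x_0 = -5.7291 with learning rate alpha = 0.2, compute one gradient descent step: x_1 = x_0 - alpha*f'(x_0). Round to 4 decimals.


We compute the gradient at x_0 and apply the update.
f'(x) = 90*x + 14
f'(-5.7291) = 90*-5.7291 + 14 = -501.619
x_1 = -5.7291 - 0.2*-501.619 = 94.5947


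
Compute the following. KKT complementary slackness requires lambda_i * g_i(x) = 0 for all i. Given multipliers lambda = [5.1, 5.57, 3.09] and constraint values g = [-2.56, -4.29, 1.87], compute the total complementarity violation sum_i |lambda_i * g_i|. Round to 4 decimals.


KKT complementary slackness check:
lambda_1 * g_1 = 5.1 * -2.56 = -13.056
lambda_2 * g_2 = 5.57 * -4.29 = -23.8953
lambda_3 * g_3 = 3.09 * 1.87 = 5.7783
Total violation = 13.056 + 23.8953 + 5.7783 = 42.7296


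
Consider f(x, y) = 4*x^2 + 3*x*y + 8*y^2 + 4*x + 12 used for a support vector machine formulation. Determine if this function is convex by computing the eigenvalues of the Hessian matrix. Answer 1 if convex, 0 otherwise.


The Hessian of f(x,y) = 4*x^2 + 3*x*y + 8*y^2 + 4*x + 12 is:
H = [[8, 3], [3, 16]]
Trace = 8 + 16 = 24
Determinant = 8*16 - (3)^2 = 119
Discriminant = (24)^2 - 4*119 = 100.0
Eigenvalues: lambda_1 = 7.0, lambda_2 = 17.0
The function is convex.

1


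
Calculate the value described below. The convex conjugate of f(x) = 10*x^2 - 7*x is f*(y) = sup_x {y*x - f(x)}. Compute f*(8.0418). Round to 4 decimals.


f*(y) = sup_x {y*x - a*x^2 - b*x} = sup_x {(y-b)*x - a*x^2}
FOC: (y - b) - 2a*x = 0 => x* = (y - b)/(2a)
x* = (8.0418 + 7)/(2*10) = 0.7521
f*(8.0418) = (y-b)^2/(4a) = (8.0418 + 7)^2/(4*10)
= 226.2557/40 = 5.6564


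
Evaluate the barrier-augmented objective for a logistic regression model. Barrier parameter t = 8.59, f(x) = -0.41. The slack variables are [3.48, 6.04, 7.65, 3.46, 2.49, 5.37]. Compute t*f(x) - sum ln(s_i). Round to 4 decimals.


Step 1: Compute log-barrier.
ln values: [1.247, 1.7984, 2.0347, 1.2413, 0.9123, 1.6808]
phi = -(1.247 + 1.7984 + 2.0347 + 1.2413 + 0.9123 + 1.6808) = -8.9145
Step 2: Compute augmented objective.
t*f(x) = 8.59*-0.41 = -3.5219
Total = -3.5219 - 8.9145 = -12.4364


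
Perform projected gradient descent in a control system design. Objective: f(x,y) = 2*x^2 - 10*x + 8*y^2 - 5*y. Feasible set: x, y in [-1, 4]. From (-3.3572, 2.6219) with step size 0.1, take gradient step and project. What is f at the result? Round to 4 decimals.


Step 1: Compute gradient at (-3.3572, 2.6219).
grad_x = 2*2*-3.3572 - 10 = -23.4288
grad_y = 2*8*2.6219 - 5 = 36.9504
Step 2: Gradient step.
x_raw = -3.3572 - 0.1*-23.4288 = -1.0143
y_raw = 2.6219 - 0.1*36.9504 = -1.0731
Step 3: Project onto [-1, 4].
x_proj = clip(-1.0143) = -1.0
y_proj = clip(-1.0731) = -1.0
Step 4: Evaluate f.
f(-1.0, -1.0) = 25.0


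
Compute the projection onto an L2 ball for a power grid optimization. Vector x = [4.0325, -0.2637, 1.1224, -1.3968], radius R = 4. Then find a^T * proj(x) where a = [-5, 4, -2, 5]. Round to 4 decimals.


Step 1: Compute ||x|| (intermediates to 6 decimals).
||x|| = sqrt(4.0325^2 + (-0.2637)^2 + 1.1224^2 + (-1.3968)^2) = 4.420569
Step 2: Project.
Since ||x|| > R, scale = R/||x|| = 4/4.420569 = 0.904861, proj(x) = scale * x
proj(x) = [3.648852, -0.238612, 1.015616, -1.26391]
Step 3: Dot product.
a^T * proj(x) = -5*3.648852 + 4*(-0.238612) - 2*1.015616 + 5*(-1.26391) = -27.5495


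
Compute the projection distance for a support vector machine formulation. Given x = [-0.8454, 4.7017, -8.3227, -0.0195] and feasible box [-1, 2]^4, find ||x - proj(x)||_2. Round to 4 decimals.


Project each component onto [-1, 2].
clip(-0.8454) = -0.8454, clip(4.7017) = 2.0, clip(-8.3227) = -1.0, clip(-0.0195) = -0.0195
Projection = [-0.8454, 2.0, -1.0, -0.0195]
Squared diffs: [0.0, 7.2992, 53.6219, 0.0]
Distance = sqrt(60.9211) = 7.8052


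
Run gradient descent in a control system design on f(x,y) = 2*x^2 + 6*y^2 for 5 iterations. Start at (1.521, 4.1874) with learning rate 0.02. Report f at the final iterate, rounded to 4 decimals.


Gradient descent on f(x,y) = 2*x^2 + 6*y^2.
Starting point: (1.521, 4.1874), alpha = 0.02
Step 1: grad_x = 2*2*1.521 = 6.084, grad_y = 2*6*4.1874 = 50.2488
  x_1 = 1.521 - 0.02*6.084 = 1.3993
  y_1 = 4.1874 - 0.02*50.2488 = 3.1824
Step 2: grad_x = 2*2*1.3993 = 5.5973, grad_y = 2*6*3.1824 = 38.1891
  x_2 = 1.3993 - 0.02*5.5973 = 1.2874
  y_2 = 3.1824 - 0.02*38.1891 = 2.4186
Step 3: grad_x = 2*2*1.2874 = 5.1495, grad_y = 2*6*2.4186 = 29.0237
  x_3 = 1.2874 - 0.02*5.1495 = 1.1844
  y_3 = 2.4186 - 0.02*29.0237 = 1.8382
Step 4: grad_x = 2*2*1.1844 = 4.7375, grad_y = 2*6*1.8382 = 22.058
  x_4 = 1.1844 - 0.02*4.7375 = 1.0896
  y_4 = 1.8382 - 0.02*22.058 = 1.397
Step 5: grad_x = 2*2*1.0896 = 4.3585, grad_y = 2*6*1.397 = 16.7641
  x_5 = 1.0896 - 0.02*4.3585 = 1.0025
  y_5 = 1.397 - 0.02*16.7641 = 1.0617
f(1.0025, 1.0617) = 2*1.0025^2 + 6*1.0617^2 = 8.7734


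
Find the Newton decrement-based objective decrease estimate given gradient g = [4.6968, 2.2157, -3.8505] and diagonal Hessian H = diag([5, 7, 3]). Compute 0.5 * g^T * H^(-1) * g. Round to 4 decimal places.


Step 1: H is diagonal, so H^(-1) * g = [0.9394, 0.3165, -1.2835].
Step 2: g^T H^(-1) g = sum_i g_i^2 / H_ii
  = (4.6968)^2/5 + (2.2157)^2/7 + (-3.8505)^2/3
  = 4.412 + 0.7013 + 4.9421 = 10.0554
Step 3: Objective decrease = 0.5 * g^T H^(-1) g = 5.0277


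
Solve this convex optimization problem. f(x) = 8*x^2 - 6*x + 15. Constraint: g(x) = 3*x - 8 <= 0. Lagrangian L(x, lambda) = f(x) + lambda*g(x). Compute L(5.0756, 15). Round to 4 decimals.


Step 1: Evaluate f(x).
f(5.0756) = 8*5.0756^2 - 6*5.0756 + 15 = 190.6401
Step 2: Evaluate g(x).
g(5.0756) = 3*5.0756 - 8 = 7.2268
Step 3: Compute Lagrangian.
L = 190.6401 + 15*7.2268 = 299.0421


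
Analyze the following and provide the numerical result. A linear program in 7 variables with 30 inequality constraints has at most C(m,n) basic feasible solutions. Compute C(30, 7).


Each vertex corresponds to some choice of n active constraints out of m, so the number of vertices is at most C(m, n) = m! / (n!(m-n)!).
m = 30, n = 7
Numerator: 30 * 29 * 28 * 27 * 26 * 25 * 24
Denominator: 7! = 5040
C(30, 7) = 2035800


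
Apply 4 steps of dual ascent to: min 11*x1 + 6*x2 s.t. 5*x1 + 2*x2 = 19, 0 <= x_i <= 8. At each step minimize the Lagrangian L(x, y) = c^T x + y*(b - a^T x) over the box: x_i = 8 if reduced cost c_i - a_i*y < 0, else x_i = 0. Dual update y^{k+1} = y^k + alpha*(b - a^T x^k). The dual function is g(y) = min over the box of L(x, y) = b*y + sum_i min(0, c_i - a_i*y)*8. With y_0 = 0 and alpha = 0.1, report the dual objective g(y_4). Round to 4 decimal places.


Dual ascent for LP: min 11*x1 + 6*x2, 5*x1 + 2*x2 = 19, 0 <= x_i <= 8
Step 1: y^k = 0.0, reduced costs: (11.0, 6.0)
  x^k = (0.0, 0.0), subgradient = b - a^T x = 19.0
  y^{k+1} = 0.0 + 0.1*19.0 = 1.9
Step 2: y^k = 1.9, reduced costs: (1.5, 2.2)
  x^k = (0.0, 0.0), subgradient = b - a^T x = 19.0
  y^{k+1} = 1.9 + 0.1*19.0 = 3.8
Step 3: y^k = 3.8, reduced costs: (-8.0, -1.6)
  x^k = (8.0, 8.0), subgradient = b - a^T x = -37.0
  y^{k+1} = 3.8 + 0.1*-37.0 = 0.1
Step 4: y^k = 0.1, reduced costs: (10.5, 5.8)
  x^k = (0.0, 0.0), subgradient = b - a^T x = 19.0
  y^{k+1} = 0.1 + 0.1*19.0 = 2.0
Dual objective at y_4 = 2.0: reduced costs (1.0, 2.0), box minimizer x = (0.0, 0.0)
g(y_4) = b*y + (c1 - a1*y)*x1 + (c2 - a2*y)*x2 = 19*2.0 + 1.0*0.0 + 2.0*0.0 = 38.0 + 0.0 + 0.0 = 38.0


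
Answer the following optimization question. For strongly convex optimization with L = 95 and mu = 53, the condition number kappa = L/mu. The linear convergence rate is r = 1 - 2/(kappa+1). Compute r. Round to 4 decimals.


Step 1: Compute the condition number.
kappa = L/mu = 95/53 = 1.7925
Step 2: Compute the convergence rate.
r = 1 - 2/(kappa + 1) = 1 - 2*mu/(L + mu) = (L - mu)/(L + mu) = 42/148 = 0.2838


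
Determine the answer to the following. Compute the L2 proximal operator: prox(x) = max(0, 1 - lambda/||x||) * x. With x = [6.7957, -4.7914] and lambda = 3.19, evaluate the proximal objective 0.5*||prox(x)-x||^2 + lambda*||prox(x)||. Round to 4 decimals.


Step 1: Compute ||x||.
||x|| = 8.315
Step 2: Compute scaling factor.
scale = max(0, 1 - 3.19/8.315) = 0.6164
Step 3: prox(x) = [4.1886, -2.9532]
||prox(x)|| = 5.125
Step 4: Proximal objective.
0.5*||prox-x||^2 = 5.0881
lambda*||prox|| = 16.3488
Total = 21.4368


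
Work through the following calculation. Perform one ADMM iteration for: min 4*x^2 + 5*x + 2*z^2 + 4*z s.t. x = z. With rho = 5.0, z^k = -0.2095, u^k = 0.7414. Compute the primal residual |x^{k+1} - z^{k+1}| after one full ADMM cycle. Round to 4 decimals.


ADMM iteration with rho = 5.0, z^k = -0.2095, u^k = 0.7414
Step 1: x-update.
Minimize 4*x^2 + 5*x + (5.0/2)*(x + 0.2095 + 0.7414)^2
FOC: (2*4 + 5.0)*x = -5 + 5.0*(-0.2095 - 0.7414)
x^{k+1} = -0.7503
Step 2: z-update.
Minimize 2*z^2 + 4*z + (5.0/2)*(-0.7503 - z + 0.7414)^2
FOC: (2*2 + 5.0)*z = -4 + 5.0*(-0.7503 + 0.7414)
z^{k+1} = -0.4494
Step 3: u-update.
u^{k+1} = 0.7414 - 0.7503 + 0.4494 = 0.4405
Step 4: Primal residual = |-0.7503 + 0.4494| = 0.3009


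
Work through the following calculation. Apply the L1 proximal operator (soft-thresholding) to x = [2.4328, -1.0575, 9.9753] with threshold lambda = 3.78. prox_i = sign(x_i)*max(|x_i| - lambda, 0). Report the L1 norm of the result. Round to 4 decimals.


Soft-thresholding with lambda = 3.78:
prox(2.4328) = sign(2.4328)*max(|2.4328| - 3.78, 0) = 0.0
prox(-1.0575) = sign(-1.0575)*max(|-1.0575| - 3.78, 0) = 0.0
prox(9.9753) = sign(9.9753)*max(|9.9753| - 3.78, 0) = 6.1953
prox(x) = [0.0, 0.0, 6.1953]
||prox(x)||_1 = 0.0 + 0.0 + 6.1953 = 6.1953


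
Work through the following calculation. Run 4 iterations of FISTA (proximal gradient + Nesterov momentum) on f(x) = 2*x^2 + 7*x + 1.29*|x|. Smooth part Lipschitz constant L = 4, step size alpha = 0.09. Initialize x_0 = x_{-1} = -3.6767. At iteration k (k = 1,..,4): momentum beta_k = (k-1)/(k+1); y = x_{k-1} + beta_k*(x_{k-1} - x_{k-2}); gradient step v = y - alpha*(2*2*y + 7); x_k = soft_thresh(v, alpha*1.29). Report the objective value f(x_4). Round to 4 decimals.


FISTA on f(x) = 2*x^2 + 7*x + 1.29*|x|
L = 4, alpha = 0.09
Iteration 1: beta = 0.0, y = -3.6767 + 0.0*(-3.6767 + 3.6767) = -3.6767
  grad(y) = -7.7068, v = y - alpha*grad = -2.9831
  prox(v) = soft_thresh(-2.9831, 0.1161) = -2.867
Iteration 2: beta = 0.3333, y = -2.867 + 0.3333*(-2.867 + 3.6767) = -2.5971
  grad(y) = -3.3883, v = y - alpha*grad = -2.2921
  prox(v) = soft_thresh(-2.2921, 0.1161) = -2.176
Iteration 3: beta = 0.5, y = -2.176 + 0.5*(-2.176 + 2.867) = -1.8306
  grad(y) = -0.3222, v = y - alpha*grad = -1.8016
  prox(v) = soft_thresh(-1.8016, 0.1161) = -1.6855
Iteration 4: beta = 0.6, y = -1.6855 + 0.6*(-1.6855 + 2.176) = -1.3911
  grad(y) = 1.4356, v = y - alpha*grad = -1.5203
  prox(v) = soft_thresh(-1.5203, 0.1161) = -1.4042
f(x_4) = 2*(-1.4042)^2 + 7*(-1.4042) + 1.29*|-1.4042| = -4.0744


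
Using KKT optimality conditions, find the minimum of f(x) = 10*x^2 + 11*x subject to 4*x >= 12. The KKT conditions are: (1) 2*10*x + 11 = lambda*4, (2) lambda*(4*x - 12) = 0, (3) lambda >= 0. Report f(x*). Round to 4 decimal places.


Step 1: Try lambda = 0 (constraint inactive).
x_unc = -11/(2*10) = -0.55
Check: 4*-0.55 = -2.2 < 12 -- violated!
Step 2: Constraint must be active: 4*x = 12
x* = 12/4 = 3.0
lambda = (2*10*3.0 + 11)/4 = 17.75
Step 3: Compute optimal value.
f(x*) = 10*3.0^2 + 11*3.0 = 123.0


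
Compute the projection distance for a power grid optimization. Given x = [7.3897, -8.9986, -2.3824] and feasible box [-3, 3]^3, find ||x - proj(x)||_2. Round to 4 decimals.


Project each component onto [-3, 3].
clip(7.3897) = 3.0, clip(-8.9986) = -3.0, clip(-2.3824) = -2.3824
Projection = [3.0, -3.0, -2.3824]
Squared diffs: [19.2695, 35.9832, 0.0]
Distance = sqrt(55.2527) = 7.4332


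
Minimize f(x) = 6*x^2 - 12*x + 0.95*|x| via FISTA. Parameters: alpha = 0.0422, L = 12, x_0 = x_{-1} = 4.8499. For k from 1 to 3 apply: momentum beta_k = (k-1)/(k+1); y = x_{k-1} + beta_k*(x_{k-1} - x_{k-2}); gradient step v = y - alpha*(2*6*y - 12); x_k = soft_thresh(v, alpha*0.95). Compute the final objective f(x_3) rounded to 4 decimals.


FISTA on f(x) = 6*x^2 - 12*x + 0.95*|x|
L = 12, alpha = 0.0422
Iteration 1: beta = 0.0, y = 4.8499 + 0.0*(4.8499 - 4.8499) = 4.8499
  grad(y) = 46.1988, v = y - alpha*grad = 2.9003
  prox(v) = soft_thresh(2.9003, 0.0401) = 2.8602
Iteration 2: beta = 0.3333, y = 2.8602 + 0.3333*(2.8602 - 4.8499) = 2.197
  grad(y) = 14.3639, v = y - alpha*grad = 1.5908
  prox(v) = soft_thresh(1.5908, 0.0401) = 1.5507
Iteration 3: beta = 0.5, y = 1.5507 + 0.5*(1.5507 - 2.8602) = 0.896
  grad(y) = -1.2479, v = y - alpha*grad = 0.9487
  prox(v) = soft_thresh(0.9487, 0.0401) = 0.9086
f(x_3) = 6*0.9086^2 - 12*0.9086 + 0.95*|0.9086| = -5.0867


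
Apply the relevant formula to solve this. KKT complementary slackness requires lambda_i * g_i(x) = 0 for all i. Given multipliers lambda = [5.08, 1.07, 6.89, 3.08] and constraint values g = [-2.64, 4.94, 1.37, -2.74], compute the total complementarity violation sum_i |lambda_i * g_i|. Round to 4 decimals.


KKT complementary slackness check:
lambda_1 * g_1 = 5.08 * -2.64 = -13.4112
lambda_2 * g_2 = 1.07 * 4.94 = 5.2858
lambda_3 * g_3 = 6.89 * 1.37 = 9.4393
lambda_4 * g_4 = 3.08 * -2.74 = -8.4392
Total violation = 13.4112 + 5.2858 + 9.4393 + 8.4392 = 36.5755


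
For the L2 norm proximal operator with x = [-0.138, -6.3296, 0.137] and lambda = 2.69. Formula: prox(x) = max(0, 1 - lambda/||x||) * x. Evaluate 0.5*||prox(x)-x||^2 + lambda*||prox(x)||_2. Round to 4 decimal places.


Step 1: Compute ||x||.
||x|| = 6.3326
Step 2: Compute scaling factor.
scale = max(0, 1 - 2.69/6.3326) = 0.5752
Step 3: prox(x) = [-0.0794, -3.6409, 0.0788]
||prox(x)|| = 3.6426
Step 4: Proximal objective.
0.5*||prox-x||^2 = 3.6181
lambda*||prox|| = 9.7986
Total = 13.4166


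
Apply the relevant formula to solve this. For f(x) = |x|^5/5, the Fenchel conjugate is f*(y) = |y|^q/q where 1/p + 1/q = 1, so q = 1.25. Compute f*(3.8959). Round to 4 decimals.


The conjugate exponent q satisfies 1/p + 1/q = 1.
p = 5, so q = 5/(5 - 1) = 1.25
|y|^q = 3.8959^1.25 = 5.4734
f*(3.8959) = 5.4734 / 1.25 = 4.3787


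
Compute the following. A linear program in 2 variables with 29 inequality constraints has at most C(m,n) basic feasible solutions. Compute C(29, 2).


Each vertex corresponds to some choice of n active constraints out of m, so the number of vertices is at most C(m, n) = m! / (n!(m-n)!).
m = 29, n = 2
Numerator: 29 * 28
Denominator: 2! = 2
C(29, 2) = 406


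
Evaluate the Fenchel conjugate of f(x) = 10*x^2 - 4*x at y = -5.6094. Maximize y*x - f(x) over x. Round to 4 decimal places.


f*(y) = sup_x {y*x - a*x^2 - b*x} = sup_x {(y-b)*x - a*x^2}
FOC: (y - b) - 2a*x = 0 => x* = (y - b)/(2a)
x* = (-5.6094 + 4)/(2*10) = -0.0805
f*(-5.6094) = (y-b)^2/(4a) = (-5.6094 + 4)^2/(4*10)
= 2.5902/40 = 0.0648


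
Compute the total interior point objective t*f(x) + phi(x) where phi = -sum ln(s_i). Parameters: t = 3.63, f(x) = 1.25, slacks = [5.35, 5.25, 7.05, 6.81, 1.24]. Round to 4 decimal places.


Step 1: Compute log-barrier.
ln values: [1.6771, 1.6582, 1.953, 1.9184, 0.2151]
phi = -(1.6771 + 1.6582 + 1.953 + 1.9184 + 0.2151) = -7.4219
Step 2: Compute augmented objective.
t*f(x) = 3.63*1.25 = 4.5375
Total = 4.5375 - 7.4219 = -2.8844


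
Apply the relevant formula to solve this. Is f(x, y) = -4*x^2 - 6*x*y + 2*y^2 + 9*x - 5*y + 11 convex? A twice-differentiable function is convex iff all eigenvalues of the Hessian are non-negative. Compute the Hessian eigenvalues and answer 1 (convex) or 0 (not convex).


The Hessian of f(x,y) = -4*x^2 - 6*x*y + 2*y^2 + 9*x - 5*y + 11 is:
H = [[-8, -6], [-6, 4]]
Trace = -8 + 4 = -4
Determinant = -8*4 - (-6)^2 = -68
Discriminant = (-4)^2 - 4*-68 = 288.0
Eigenvalues: lambda_1 = -10.4853, lambda_2 = 6.4853
The function is not convex.

0


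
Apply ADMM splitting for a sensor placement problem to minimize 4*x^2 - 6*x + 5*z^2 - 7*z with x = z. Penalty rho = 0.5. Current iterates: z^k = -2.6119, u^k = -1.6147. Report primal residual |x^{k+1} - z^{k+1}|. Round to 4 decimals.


ADMM iteration with rho = 0.5, z^k = -2.6119, u^k = -1.6147
Step 1: x-update.
Minimize 4*x^2 - 6*x + (0.5/2)*(x + 2.6119 - 1.6147)^2
FOC: (2*4 + 0.5)*x = 6 + 0.5*(-2.6119 + 1.6147)
x^{k+1} = 0.6472
Step 2: z-update.
Minimize 5*z^2 - 7*z + (0.5/2)*(0.6472 - z - 1.6147)^2
FOC: (2*5 + 0.5)*z = 7 + 0.5*(0.6472 - 1.6147)
z^{k+1} = 0.6206
Step 3: u-update.
u^{k+1} = -1.6147 + 0.6472 - 0.6206 = -1.5881
Step 4: Primal residual = |0.6472 - 0.6206| = 0.0266


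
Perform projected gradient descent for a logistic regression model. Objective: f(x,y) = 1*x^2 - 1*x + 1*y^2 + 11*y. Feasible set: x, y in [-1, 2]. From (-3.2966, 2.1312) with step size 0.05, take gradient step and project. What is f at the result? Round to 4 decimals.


Step 1: Compute gradient at (-3.2966, 2.1312).
grad_x = 2*1*-3.2966 - 1 = -7.5932
grad_y = 2*1*2.1312 + 11 = 15.2624
Step 2: Gradient step.
x_raw = -3.2966 - 0.05*-7.5932 = -2.9169
y_raw = 2.1312 - 0.05*15.2624 = 1.3681
Step 3: Project onto [-1, 2].
x_proj = clip(-2.9169) = -1.0
y_proj = clip(1.3681) = 1.3681
Step 4: Evaluate f.
f(-1.0, 1.3681) = 18.9205


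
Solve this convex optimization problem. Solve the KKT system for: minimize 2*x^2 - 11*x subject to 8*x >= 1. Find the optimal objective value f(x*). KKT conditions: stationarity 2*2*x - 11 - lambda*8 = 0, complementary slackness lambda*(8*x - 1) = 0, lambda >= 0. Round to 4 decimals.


Step 1: Try lambda = 0 (constraint inactive).
Stationarity: 2*2*x - 11 = 0
x* = 11/(2*2) = 2.75
Check constraint: 8*2.75 = 22.0 >= 1 -- satisfied.
Step 2: Compute optimal value.
f(x*) = 2*2.75^2 - 11*2.75 = -15.125


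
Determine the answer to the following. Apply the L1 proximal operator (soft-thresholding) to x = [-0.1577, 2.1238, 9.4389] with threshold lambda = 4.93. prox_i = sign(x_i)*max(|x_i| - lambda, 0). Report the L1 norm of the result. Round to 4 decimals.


Soft-thresholding with lambda = 4.93:
prox(-0.1577) = sign(-0.1577)*max(|-0.1577| - 4.93, 0) = 0.0
prox(2.1238) = sign(2.1238)*max(|2.1238| - 4.93, 0) = 0.0
prox(9.4389) = sign(9.4389)*max(|9.4389| - 4.93, 0) = 4.5089
prox(x) = [0.0, 0.0, 4.5089]
||prox(x)||_1 = 0.0 + 0.0 + 4.5089 = 4.5089


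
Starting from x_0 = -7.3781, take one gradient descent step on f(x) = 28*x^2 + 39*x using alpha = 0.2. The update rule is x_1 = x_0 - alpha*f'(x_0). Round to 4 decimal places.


We compute the gradient at x_0 and apply the update.
f'(x) = 56*x + 39
f'(-7.3781) = 56*-7.3781 + 39 = -374.1736
x_1 = -7.3781 - 0.2*-374.1736 = 67.4566


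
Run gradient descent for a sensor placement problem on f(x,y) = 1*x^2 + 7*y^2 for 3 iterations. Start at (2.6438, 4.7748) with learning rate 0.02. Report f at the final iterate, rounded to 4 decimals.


Gradient descent on f(x,y) = 1*x^2 + 7*y^2.
Starting point: (2.6438, 4.7748), alpha = 0.02
Step 1: grad_x = 2*1*2.6438 = 5.2876, grad_y = 2*7*4.7748 = 66.8472
  x_1 = 2.6438 - 0.02*5.2876 = 2.538
  y_1 = 4.7748 - 0.02*66.8472 = 3.4379
Step 2: grad_x = 2*1*2.538 = 5.0761, grad_y = 2*7*3.4379 = 48.13
  x_2 = 2.538 - 0.02*5.0761 = 2.4365
  y_2 = 3.4379 - 0.02*48.13 = 2.4753
Step 3: grad_x = 2*1*2.4365 = 4.8731, grad_y = 2*7*2.4753 = 34.6536
  x_3 = 2.4365 - 0.02*4.8731 = 2.3391
  y_3 = 2.4753 - 0.02*34.6536 = 1.7822
f(2.3391, 1.7822) = 1*2.3391^2 + 7*1.7822^2 = 27.7045


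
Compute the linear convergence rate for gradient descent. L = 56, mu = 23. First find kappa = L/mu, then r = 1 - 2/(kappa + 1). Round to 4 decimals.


Step 1: Compute the condition number.
kappa = L/mu = 56/23 = 2.4348
Step 2: Compute the convergence rate.
r = 1 - 2/(kappa + 1) = 1 - 2*mu/(L + mu) = (L - mu)/(L + mu) = 33/79 = 0.4177


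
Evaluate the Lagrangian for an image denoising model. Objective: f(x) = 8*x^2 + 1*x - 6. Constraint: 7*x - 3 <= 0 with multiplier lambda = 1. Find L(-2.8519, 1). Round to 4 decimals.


Step 1: Evaluate f(x).
f(-2.8519) = 8*(-2.8519)^2 + 1*(-2.8519) - 6 = 56.2148
Step 2: Evaluate g(x).
g(-2.8519) = 7*-2.8519 - 3 = -22.9633
Step 3: Compute Lagrangian.
L = 56.2148 + 1*-22.9633 = 33.2515


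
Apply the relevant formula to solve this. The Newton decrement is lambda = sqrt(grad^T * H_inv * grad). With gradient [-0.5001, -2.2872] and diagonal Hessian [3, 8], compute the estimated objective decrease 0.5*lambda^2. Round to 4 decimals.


Step 1: H is diagonal, so H^(-1) * g = [-0.1667, -0.2859].
Step 2: g^T H^(-1) g = sum_i g_i^2 / H_ii
  = (-0.5001)^2/3 + (-2.2872)^2/8
  = 0.0834 + 0.6539 = 0.7373
Step 3: Objective decrease = 0.5 * g^T H^(-1) g = 0.3686


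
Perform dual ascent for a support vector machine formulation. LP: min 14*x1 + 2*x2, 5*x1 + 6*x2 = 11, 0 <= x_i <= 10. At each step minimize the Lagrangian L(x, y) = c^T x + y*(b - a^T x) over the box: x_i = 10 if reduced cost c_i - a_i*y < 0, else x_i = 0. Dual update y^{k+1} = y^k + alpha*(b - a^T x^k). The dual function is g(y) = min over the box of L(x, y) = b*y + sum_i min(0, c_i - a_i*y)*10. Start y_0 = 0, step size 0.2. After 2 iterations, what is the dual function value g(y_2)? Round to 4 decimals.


Dual ascent for LP: min 14*x1 + 2*x2, 5*x1 + 6*x2 = 11, 0 <= x_i <= 10
Step 1: y^k = 0.0, reduced costs: (14.0, 2.0)
  x^k = (0.0, 0.0), subgradient = b - a^T x = 11.0
  y^{k+1} = 0.0 + 0.2*11.0 = 2.2
Step 2: y^k = 2.2, reduced costs: (3.0, -11.2)
  x^k = (0.0, 10.0), subgradient = b - a^T x = -49.0
  y^{k+1} = 2.2 + 0.2*-49.0 = -7.6
Dual objective at y_2 = -7.6: reduced costs (52.0, 47.6), box minimizer x = (0.0, 0.0)
g(y_2) = b*y + (c1 - a1*y)*x1 + (c2 - a2*y)*x2 = 11*(-7.6) + 52.0*0.0 + 47.6*0.0 = -83.6 + 0.0 + 0.0 = -83.6


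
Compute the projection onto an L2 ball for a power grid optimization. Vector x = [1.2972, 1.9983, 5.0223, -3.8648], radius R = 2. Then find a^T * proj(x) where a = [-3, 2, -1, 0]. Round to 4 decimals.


Step 1: Compute ||x|| (intermediates to 6 decimals).
||x|| = sqrt(1.2972^2 + 1.9983^2 + 5.0223^2 + (-3.8648)^2) = 6.770237
Step 2: Project.
Since ||x|| > R, scale = R/||x|| = 2/6.770237 = 0.295411, proj(x) = scale * x
proj(x) = [0.383207, 0.59032, 1.483643, -1.141704]
Step 3: Dot product.
a^T * proj(x) = -3*0.383207 + 2*0.59032 - 1*1.483643 + 0*(-1.141704) = -1.4526


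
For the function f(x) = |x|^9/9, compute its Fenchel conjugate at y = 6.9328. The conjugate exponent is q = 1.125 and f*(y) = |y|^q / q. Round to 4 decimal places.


The conjugate exponent q satisfies 1/p + 1/q = 1.
p = 9, so q = 9/(9 - 1) = 1.125
|y|^q = 6.9328^1.125 = 8.8313
f*(6.9328) = 8.8313 / 1.125 = 7.85


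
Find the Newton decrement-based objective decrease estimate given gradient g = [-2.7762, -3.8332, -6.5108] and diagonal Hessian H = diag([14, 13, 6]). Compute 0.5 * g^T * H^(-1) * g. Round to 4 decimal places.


Step 1: H is diagonal, so H^(-1) * g = [-0.1983, -0.2949, -1.0851].
Step 2: g^T H^(-1) g = sum_i g_i^2 / H_ii
  = (-2.7762)^2/14 + (-3.8332)^2/13 + (-6.5108)^2/6
  = 0.5505 + 1.1303 + 7.0651 = 8.7459
Step 3: Objective decrease = 0.5 * g^T H^(-1) g = 4.3729


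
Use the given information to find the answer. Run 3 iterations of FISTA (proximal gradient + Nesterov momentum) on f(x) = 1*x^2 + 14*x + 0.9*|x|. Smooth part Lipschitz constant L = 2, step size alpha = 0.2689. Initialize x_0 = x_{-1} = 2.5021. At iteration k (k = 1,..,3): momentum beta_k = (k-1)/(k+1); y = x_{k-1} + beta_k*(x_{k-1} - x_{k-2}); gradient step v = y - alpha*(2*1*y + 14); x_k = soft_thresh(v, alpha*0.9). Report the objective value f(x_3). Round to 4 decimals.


FISTA on f(x) = 1*x^2 + 14*x + 0.9*|x|
L = 2, alpha = 0.2689
Iteration 1: beta = 0.0, y = 2.5021 + 0.0*(2.5021 - 2.5021) = 2.5021
  grad(y) = 19.0042, v = y - alpha*grad = -2.6081
  prox(v) = soft_thresh(-2.6081, 0.242) = -2.3661
Iteration 2: beta = 0.3333, y = -2.3661 + 0.3333*(-2.3661 - 2.5021) = -3.9889
  grad(y) = 6.0223, v = y - alpha*grad = -5.6083
  prox(v) = soft_thresh(-5.6083, 0.242) = -5.3662
Iteration 3: beta = 0.5, y = -5.3662 + 0.5*(-5.3662 + 2.3661) = -6.8663
  grad(y) = 0.2674, v = y - alpha*grad = -6.9382
  prox(v) = soft_thresh(-6.9382, 0.242) = -6.6962
f(x_3) = 1*(-6.6962)^2 + 14*(-6.6962) + 0.9*|-6.6962| = -42.8811


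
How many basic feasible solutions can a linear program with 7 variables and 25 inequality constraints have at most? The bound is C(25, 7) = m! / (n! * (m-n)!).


Each vertex corresponds to some choice of n active constraints out of m, so the number of vertices is at most C(m, n) = m! / (n!(m-n)!).
m = 25, n = 7
Numerator: 25 * 24 * 23 * 22 * 21 * 20 * 19
Denominator: 7! = 5040
C(25, 7) = 480700


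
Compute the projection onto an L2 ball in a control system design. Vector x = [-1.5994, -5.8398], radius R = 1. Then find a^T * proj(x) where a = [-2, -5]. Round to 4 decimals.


Step 1: Compute ||x|| (intermediates to 6 decimals).
||x|| = sqrt((-1.5994)^2 + (-5.8398)^2) = 6.054861
Step 2: Project.
Since ||x|| > R, scale = R/||x|| = 1/6.054861 = 0.165157, proj(x) = scale * x
proj(x) = [-0.264152, -0.964484]
Step 3: Dot product.
a^T * proj(x) = -2*(-0.264152) - 5*(-0.964484) = 5.3507


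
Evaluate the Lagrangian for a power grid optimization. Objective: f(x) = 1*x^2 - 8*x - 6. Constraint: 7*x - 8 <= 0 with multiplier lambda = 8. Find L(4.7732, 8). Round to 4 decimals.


Step 1: Evaluate f(x).
f(4.7732) = 1*4.7732^2 - 8*4.7732 - 6 = -21.4022
Step 2: Evaluate g(x).
g(4.7732) = 7*4.7732 - 8 = 25.4124
Step 3: Compute Lagrangian.
L = -21.4022 + 8*25.4124 = 181.897


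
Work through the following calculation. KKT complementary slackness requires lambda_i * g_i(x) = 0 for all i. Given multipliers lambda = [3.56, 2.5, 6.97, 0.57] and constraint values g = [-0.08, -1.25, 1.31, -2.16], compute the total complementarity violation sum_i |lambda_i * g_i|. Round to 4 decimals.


KKT complementary slackness check:
lambda_1 * g_1 = 3.56 * -0.08 = -0.2848
lambda_2 * g_2 = 2.5 * -1.25 = -3.125
lambda_3 * g_3 = 6.97 * 1.31 = 9.1307
lambda_4 * g_4 = 0.57 * -2.16 = -1.2312
Total violation = 0.2848 + 3.125 + 9.1307 + 1.2312 = 13.7717


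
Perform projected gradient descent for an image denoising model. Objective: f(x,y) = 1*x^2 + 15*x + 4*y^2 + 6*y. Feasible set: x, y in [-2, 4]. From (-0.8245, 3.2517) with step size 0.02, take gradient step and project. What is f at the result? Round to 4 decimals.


Step 1: Compute gradient at (-0.8245, 3.2517).
grad_x = 2*1*-0.8245 + 15 = 13.351
grad_y = 2*4*3.2517 + 6 = 32.0136
Step 2: Gradient step.
x_raw = -0.8245 - 0.02*13.351 = -1.0915
y_raw = 3.2517 - 0.02*32.0136 = 2.6114
Step 3: Project onto [-2, 4].
x_proj = clip(-1.0915) = -1.0915
y_proj = clip(2.6114) = 2.6114
Step 4: Evaluate f.
f(-1.0915, 2.6114) = 27.7654


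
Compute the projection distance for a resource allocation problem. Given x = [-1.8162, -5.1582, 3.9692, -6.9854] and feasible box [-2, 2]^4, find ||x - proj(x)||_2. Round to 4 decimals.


Project each component onto [-2, 2].
clip(-1.8162) = -1.8162, clip(-5.1582) = -2.0, clip(3.9692) = 2.0, clip(-6.9854) = -2.0
Projection = [-1.8162, -2.0, 2.0, -2.0]
Squared diffs: [0.0, 9.9742, 3.8777, 24.8542]
Distance = sqrt(38.7061) = 6.2214


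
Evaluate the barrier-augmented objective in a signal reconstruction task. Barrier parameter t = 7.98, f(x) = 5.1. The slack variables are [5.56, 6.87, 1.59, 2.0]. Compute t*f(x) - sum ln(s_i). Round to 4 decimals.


Step 1: Compute log-barrier.
ln values: [1.7156, 1.9272, 0.4637, 0.6931]
phi = -(1.7156 + 1.9272 + 0.4637 + 0.6931) = -4.7996
Step 2: Compute augmented objective.
t*f(x) = 7.98*5.1 = 40.698
Total = 40.698 - 4.7996 = 35.8984


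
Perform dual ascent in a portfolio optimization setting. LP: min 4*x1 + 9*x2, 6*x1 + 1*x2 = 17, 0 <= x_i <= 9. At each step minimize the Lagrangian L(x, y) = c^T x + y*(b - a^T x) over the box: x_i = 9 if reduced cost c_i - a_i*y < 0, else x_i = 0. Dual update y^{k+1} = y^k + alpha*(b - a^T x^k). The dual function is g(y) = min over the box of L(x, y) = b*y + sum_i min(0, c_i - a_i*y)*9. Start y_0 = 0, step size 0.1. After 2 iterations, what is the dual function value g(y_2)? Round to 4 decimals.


Dual ascent for LP: min 4*x1 + 9*x2, 6*x1 + 1*x2 = 17, 0 <= x_i <= 9
Step 1: y^k = 0.0, reduced costs: (4.0, 9.0)
  x^k = (0.0, 0.0), subgradient = b - a^T x = 17.0
  y^{k+1} = 0.0 + 0.1*17.0 = 1.7
Step 2: y^k = 1.7, reduced costs: (-6.2, 7.3)
  x^k = (9.0, 0.0), subgradient = b - a^T x = -37.0
  y^{k+1} = 1.7 + 0.1*-37.0 = -2.0
Dual objective at y_2 = -2.0: reduced costs (16.0, 11.0), box minimizer x = (0.0, 0.0)
g(y_2) = b*y + (c1 - a1*y)*x1 + (c2 - a2*y)*x2 = 17*(-2.0) + 16.0*0.0 + 11.0*0.0 = -34.0 + 0.0 + 0.0 = -34.0
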